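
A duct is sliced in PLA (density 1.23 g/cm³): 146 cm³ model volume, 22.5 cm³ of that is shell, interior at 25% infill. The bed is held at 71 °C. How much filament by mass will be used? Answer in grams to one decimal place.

Infill region: 146 − 22.5 → 123.5 cm³.
Deposited infill: 0.25 × 123.5 → 30.875 cm³.
Total printed volume: 22.5 + 30.875 → 53.375 cm³.
Mass = 53.375 × 1.23 = 65.65125 g.

65.7 g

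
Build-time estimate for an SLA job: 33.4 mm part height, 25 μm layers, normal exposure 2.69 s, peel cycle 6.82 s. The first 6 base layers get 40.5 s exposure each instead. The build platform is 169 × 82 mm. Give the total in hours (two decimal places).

Number of layers: 33.4 / 0.025 → 1336 (rounded up).
Bottom layers = 6 × (40.5 + 6.82) = 283.92 s.
Normal layers = 1330 × (2.69 + 6.82) = 12648.3 s.
Total = 283.92 + 12648.3 = 12932.22 s = 3.59 hours.

3.59 hours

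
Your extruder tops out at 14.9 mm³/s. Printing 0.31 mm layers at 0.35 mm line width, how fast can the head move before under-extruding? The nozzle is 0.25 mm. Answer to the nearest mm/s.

Extrusion cross-section = 0.31 × 0.35 = 0.1085 mm².
Max speed = 14.9 / 0.1085 = 137.33 ≈ 137 mm/s.

137 mm/s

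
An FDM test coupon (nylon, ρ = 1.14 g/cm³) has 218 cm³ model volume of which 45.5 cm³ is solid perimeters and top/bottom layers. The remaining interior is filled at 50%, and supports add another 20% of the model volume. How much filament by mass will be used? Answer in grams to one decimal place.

Volume inside the shell = 218 − 45.5, so 172.5 cm³.
Infill volume = 0.50 × 172.5 = 86.25 cm³.
Support: 0.20 × 218 → 43.6 cm³.
Deposited volume: 45.5 + 86.25 + 43.6 → 175.35 cm³.
Mass = 175.35 × 1.14, so 199.899 g.

199.9 g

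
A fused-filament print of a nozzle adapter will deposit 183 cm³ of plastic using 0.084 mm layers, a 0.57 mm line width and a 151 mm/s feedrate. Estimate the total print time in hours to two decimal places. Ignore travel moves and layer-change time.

7.03 hours

Bead cross-section = 0.084 × 0.57 = 0.04788 mm².
Toolpath length = 183 cm³ / 0.04788 mm² = 183000 / 0.04788 = 3822055.1 mm.
Time extruding: 3822055.1 / 151 → 25311.6 s.
In the requested units: 25311.6 s = 7.03 hours.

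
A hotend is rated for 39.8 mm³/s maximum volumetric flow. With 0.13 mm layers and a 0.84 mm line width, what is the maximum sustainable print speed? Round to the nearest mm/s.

364 mm/s

Extrusion cross-section = 0.13 × 0.84 = 0.1092 mm².
Max speed = 39.8 / 0.1092 = 364.47 ≈ 364 mm/s.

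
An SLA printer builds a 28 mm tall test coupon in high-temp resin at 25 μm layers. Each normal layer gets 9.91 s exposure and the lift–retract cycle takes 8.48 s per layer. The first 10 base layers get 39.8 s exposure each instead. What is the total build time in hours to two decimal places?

5.80 hours

Number of layers: 28 / 0.025 → 1120 (rounded up).
Bottom layers: 10 × (39.8 + 8.48) → 482.8 s.
Remaining layers = 1110 × (9.91 + 8.48), so 20412.9 s.
Sum: 482.8 + 20412.9 = 20895.7 s → 5.80 hours.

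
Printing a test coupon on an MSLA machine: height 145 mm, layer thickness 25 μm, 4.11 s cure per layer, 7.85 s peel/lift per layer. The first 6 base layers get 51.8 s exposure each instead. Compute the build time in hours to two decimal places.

19.35 hours

Number of layers: 145 / 0.025 → 5800 (rounded up).
Base layers: 6 × (51.8 + 7.85) → 357.9 s.
Regular layers = 5794 × (4.11 + 7.85), so 69296.24 s.
Sum: 357.9 + 69296.24 = 69654.14 s → 19.35 hours.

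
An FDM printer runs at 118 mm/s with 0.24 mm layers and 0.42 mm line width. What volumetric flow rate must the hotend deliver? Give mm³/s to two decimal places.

Extrusion cross-section = 0.24 × 0.42 = 0.1008 mm².
Q = v·A = 118 × 0.1008 = 11.89 mm³/s.

11.89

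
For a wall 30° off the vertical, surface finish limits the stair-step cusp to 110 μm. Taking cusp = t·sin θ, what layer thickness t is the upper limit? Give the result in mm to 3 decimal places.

0.220 mm

t = h_c / sin θ = 0.11 / 0.5000 = 0.220 mm.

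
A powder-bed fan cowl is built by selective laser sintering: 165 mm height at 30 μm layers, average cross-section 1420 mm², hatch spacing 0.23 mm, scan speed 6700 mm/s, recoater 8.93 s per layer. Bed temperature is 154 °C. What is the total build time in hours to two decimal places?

Layer count = ceil(165 / 0.03) = 5500.
Hatch length per layer = 1420 / 0.23, so 6173.9 mm.
Per-layer scan time: 6173.9 / 6700 → 0.9215 s.
Per-layer time: 0.9215 + 8.93 → 9.8515 s.
5500 layers × 9.8515 s/layer = 54183.25 s, i.e. 15.05 hours.

15.05 hours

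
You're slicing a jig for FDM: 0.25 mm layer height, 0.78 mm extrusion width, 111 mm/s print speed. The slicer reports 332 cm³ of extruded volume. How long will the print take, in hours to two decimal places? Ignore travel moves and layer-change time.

4.26 hours

Bead cross-section: 0.25 × 0.78 → 0.195 mm².
Path length: 332000 mm³ / 0.195 mm² → 1702564.1 mm.
Extrusion time: 1702564.1 / 111 → 15338.4 s.
Converting: 15338.4 s = 4.26 hours.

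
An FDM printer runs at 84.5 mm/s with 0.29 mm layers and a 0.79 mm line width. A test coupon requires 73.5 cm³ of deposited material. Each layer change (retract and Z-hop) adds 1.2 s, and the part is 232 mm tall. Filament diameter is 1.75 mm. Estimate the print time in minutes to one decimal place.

Bead cross-section = 0.29 × 0.79 = 0.2291 mm².
Toolpath length = 73.5 cm³ / 0.2291 mm² = 73500 / 0.2291 = 320820.6 mm.
Time extruding = 320820.6 / 84.5, so 3796.7 s.
Number of layers: 232 / 0.29 → 800 (rounded up).
Z-hop total: 800 × 1.2 → 960 s.
Altogether 3796.7 + 960 = 4756.7 s, i.e. 79.3 minutes.

79.3 minutes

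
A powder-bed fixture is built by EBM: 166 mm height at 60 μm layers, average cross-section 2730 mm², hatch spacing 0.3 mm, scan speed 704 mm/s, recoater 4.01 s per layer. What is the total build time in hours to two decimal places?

13.02 hours

Number of layers: 166 / 0.06 → 2767 (rounded up).
Hatch length per layer = 2730 / 0.3, so 9100 mm.
Beam time per layer = 9100 / 704 = 12.9261 s.
Per-layer time = 12.9261 + 4.01 = 16.9361 s.
Total: 2767 × 16.9361 s = 46862.1887 s → 13.02 hours.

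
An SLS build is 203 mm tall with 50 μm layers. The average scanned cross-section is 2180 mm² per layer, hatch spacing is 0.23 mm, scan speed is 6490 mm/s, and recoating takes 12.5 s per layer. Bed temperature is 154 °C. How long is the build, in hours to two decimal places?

Layers = ⌈203/0.05⌉ = 4060.
Per-layer scan distance: 2180 / 0.23 → 9478.3 mm.
Per-layer scan time = 9478.3 / 6490, so 1.4604 s.
Time per layer = 1.4604 + 12.5, so 13.9604 s.
Build time = 4060 × 13.9604 = 56679.224 s = 15.74 hours.

15.74 hours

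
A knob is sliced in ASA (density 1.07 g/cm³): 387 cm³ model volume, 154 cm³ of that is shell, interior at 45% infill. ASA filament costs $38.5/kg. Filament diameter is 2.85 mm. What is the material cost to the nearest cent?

$10.66

Interior volume = 387 − 154 = 233 cm³.
Deposited infill: 0.45 × 233 → 104.85 cm³.
Deposited volume = 154 + 104.85, so 258.85 cm³.
Mass = 258.85 × 1.07, so 276.9695 g.
At $38.5/kg: 276.9695/1000 × 38.5 = $10.66.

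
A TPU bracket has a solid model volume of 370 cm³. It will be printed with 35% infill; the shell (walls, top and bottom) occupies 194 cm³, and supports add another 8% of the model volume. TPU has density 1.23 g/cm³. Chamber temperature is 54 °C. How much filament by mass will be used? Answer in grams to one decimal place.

350.8 g

Interior volume = 370 − 194, so 176 cm³.
Deposited infill = 0.35 × 176 = 61.6 cm³.
Support = 0.08 × 370, so 29.6 cm³.
Total extruded = 194 + 61.6 + 29.6, so 285.2 cm³.
Mass = 285.2 × 1.23, so 350.796 g.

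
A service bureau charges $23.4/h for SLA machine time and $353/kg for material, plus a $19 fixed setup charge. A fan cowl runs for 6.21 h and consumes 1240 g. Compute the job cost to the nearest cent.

$602.03

Machine cost: 23.4 × 6.21 → $145.314.
Feedstock cost = 353 × 1240/1000, so $437.72.
Total = 145.314 + 437.72 + 19 = 602.034 ≈ $602.03.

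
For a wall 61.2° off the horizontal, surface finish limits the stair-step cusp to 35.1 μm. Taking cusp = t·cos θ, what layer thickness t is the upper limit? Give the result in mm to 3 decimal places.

Layer height = cusp / cos(61.2°) = 0.0351 / 0.4818 = 0.073 mm.

0.073 mm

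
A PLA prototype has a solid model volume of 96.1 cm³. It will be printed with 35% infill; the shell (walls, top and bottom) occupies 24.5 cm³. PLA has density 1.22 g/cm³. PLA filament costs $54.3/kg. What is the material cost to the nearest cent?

Volume inside the shell = 96.1 − 24.5, so 71.6 cm³.
Infill volume = 0.35 × 71.6, so 25.06 cm³.
Total extruded = 24.5 + 25.06 = 49.56 cm³.
Mass = 49.56 × 1.22, so 60.4632 g.
Cost = 60.4632 g / 1000 × $54.3/kg = $3.28.

$3.28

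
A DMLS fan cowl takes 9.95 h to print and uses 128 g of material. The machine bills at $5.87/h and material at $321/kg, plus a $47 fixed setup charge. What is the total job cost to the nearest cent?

Time charge = 5.87 × 9.95 = $58.4065.
Material cost = 321 × 128/1000, so $41.088.
Adding setup: 58.4065 + 41.088 + 47 → 146.4945 ≈ $146.49.

$146.49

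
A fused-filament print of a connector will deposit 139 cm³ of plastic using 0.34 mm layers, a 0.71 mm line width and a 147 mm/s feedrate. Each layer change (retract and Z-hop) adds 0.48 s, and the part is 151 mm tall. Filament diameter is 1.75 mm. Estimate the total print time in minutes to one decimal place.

Extrusion cross-section = 0.34 × 0.71, so 0.2414 mm².
Path length: 139000 mm³ / 0.2414 mm² → 575807.8 mm.
Time extruding = 575807.8 / 147 = 3917.1 s.
Layer count = ceil(151 / 0.34) = 445.
Z-hop total = 445 × 0.48 = 213.6 s.
Altogether 3917.1 + 213.6 = 4130.7 s, i.e. 68.8 minutes.

68.8 minutes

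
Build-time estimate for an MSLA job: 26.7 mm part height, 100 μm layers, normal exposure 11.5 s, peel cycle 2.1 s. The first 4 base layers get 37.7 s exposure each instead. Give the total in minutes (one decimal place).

62.3 minutes

Layer count = ceil(26.7 / 0.1) = 267.
Bottom layers = 4 × (37.7 + 2.1) = 159.2 s.
Regular layers = 263 × (11.5 + 2.1), so 3576.8 s.
Total = 159.2 + 3576.8 = 3736 s = 62.3 minutes.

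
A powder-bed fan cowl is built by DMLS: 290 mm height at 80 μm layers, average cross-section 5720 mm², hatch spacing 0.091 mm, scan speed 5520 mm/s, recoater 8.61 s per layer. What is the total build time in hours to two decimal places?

Layer count = ceil(290 / 0.08) = 3625.
Scan path per layer = 5720 / 0.091, so 62857.1 mm.
Scan time per layer = 62857.1 / 5520 = 11.3872 s.
Layer cycle = 11.3872 + 8.61, so 19.9972 s.
Total: 3625 × 19.9972 s = 72489.85 s → 20.14 hours.

20.14 hours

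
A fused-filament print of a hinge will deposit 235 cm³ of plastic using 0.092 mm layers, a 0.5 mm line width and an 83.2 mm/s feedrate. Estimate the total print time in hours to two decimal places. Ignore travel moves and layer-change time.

Line area = 0.092 × 0.5, so 0.046 mm².
Path length: 235000 mm³ / 0.046 mm² → 5108695.7 mm.
Extrusion time = 5108695.7 / 83.2, so 61402.6 s.
61402.6 s = 17.06 hours.

17.06 hours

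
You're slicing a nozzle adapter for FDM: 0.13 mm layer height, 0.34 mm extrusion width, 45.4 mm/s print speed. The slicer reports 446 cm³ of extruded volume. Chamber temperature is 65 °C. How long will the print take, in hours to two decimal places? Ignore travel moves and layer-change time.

Line area = 0.13 × 0.34 = 0.0442 mm².
Toolpath length = 446 cm³ / 0.0442 mm² = 446000 / 0.0442 = 10090497.7 mm.
Print-move time = 10090497.7 / 45.4 = 222257.7 s.
That's 222257.7 s → 61.74 hours.

61.74 hours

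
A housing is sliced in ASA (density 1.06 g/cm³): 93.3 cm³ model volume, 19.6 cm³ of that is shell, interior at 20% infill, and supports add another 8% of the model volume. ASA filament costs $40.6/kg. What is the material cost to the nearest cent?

Interior volume: 93.3 − 19.6 → 73.7 cm³.
Infill volume = 0.20 × 73.7, so 14.74 cm³.
Support = 0.08 × 93.3, so 7.464 cm³.
Total printed volume = 19.6 + 14.74 + 7.464 = 41.804 cm³.
Mass = 41.804 × 1.06 = 44.31224 g.
At $40.6/kg: 44.31224/1000 × 40.6 = $1.80.

$1.80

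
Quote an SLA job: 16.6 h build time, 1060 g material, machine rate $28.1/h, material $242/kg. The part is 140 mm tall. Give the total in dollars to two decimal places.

$722.98

Machine cost = 28.1 × 16.6, so $466.46.
Feedstock cost: 242 × 1060/1000 → $256.52.
Total = 466.46 + 256.52 = $722.98.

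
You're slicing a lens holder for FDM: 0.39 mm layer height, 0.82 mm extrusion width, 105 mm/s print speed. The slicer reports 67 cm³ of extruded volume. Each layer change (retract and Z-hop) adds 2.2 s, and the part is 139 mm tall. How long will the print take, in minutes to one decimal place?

46.3 minutes

Extrusion cross-section = 0.39 × 0.82, so 0.3198 mm².
Toolpath length = 67 cm³ / 0.3198 mm² = 67000 / 0.3198 = 209505.9 mm.
Extrusion time = 209505.9 / 105, so 1995.3 s.
Layers = ⌈139/0.39⌉ = 357.
Z-hop total = 357 × 2.2 = 785.4 s.
Altogether 1995.3 + 785.4 = 2780.7 s, i.e. 46.3 minutes.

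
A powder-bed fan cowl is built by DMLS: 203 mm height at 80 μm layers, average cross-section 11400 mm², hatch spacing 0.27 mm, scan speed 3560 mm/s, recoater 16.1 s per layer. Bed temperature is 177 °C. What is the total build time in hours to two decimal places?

19.71 hours

Layers = ⌈203/0.08⌉ = 2538.
Per-layer scan distance: 11400 / 0.27 → 42222.2 mm.
Per-layer scan time = 42222.2 / 3560 = 11.8602 s.
Layer cycle = 11.8602 + 16.1, so 27.9602 s.
Build time = 2538 × 27.9602 = 70962.9876 s = 19.71 hours.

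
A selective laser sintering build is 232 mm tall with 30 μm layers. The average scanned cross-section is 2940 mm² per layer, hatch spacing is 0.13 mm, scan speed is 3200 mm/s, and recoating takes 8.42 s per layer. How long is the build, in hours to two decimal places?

33.27 hours

Layer count = ceil(232 / 0.03) = 7734.
Scan path per layer: 2940 / 0.13 → 22615.4 mm.
Laser time per layer: 22615.4 / 3200 → 7.0673 s.
Layer cycle = 7.0673 + 8.42, so 15.4873 s.
Total: 7734 × 15.4873 s = 119778.7782 s → 33.27 hours.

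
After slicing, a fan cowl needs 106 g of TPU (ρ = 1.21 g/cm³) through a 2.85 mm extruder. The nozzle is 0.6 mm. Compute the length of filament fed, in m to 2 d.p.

13.73 m

Volume = 106 g / 1.21 g·cm⁻³ = 87.6033 cm³ = 87603.3 mm³.
A = π r² = π × 1.425² = 6.3794 mm².
L = V/A = 87603.3/6.3794 = 13732.22 mm → 13.73 m.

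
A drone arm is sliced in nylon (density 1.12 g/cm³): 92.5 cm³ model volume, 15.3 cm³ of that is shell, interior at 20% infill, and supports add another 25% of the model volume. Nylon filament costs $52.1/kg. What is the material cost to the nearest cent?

Infill region = 92.5 − 15.3, so 77.2 cm³.
Deposited infill = 0.20 × 77.2 = 15.44 cm³.
Support = 0.25 × 92.5 = 23.125 cm³.
Deposited volume = 15.3 + 15.44 + 23.125, so 53.865 cm³.
Mass = 53.865 × 1.12 = 60.3288 g.
Cost = 60.3288 g / 1000 × $52.1/kg = $3.14.

$3.14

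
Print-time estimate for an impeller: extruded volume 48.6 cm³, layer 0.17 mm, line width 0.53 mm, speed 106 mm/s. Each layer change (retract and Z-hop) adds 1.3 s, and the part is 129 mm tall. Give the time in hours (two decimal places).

Line area = 0.17 × 0.53, so 0.0901 mm².
Path length: 48600 mm³ / 0.0901 mm² → 539400.7 mm.
Print-move time = 539400.7 / 106, so 5088.7 s.
Layers = ⌈129/0.17⌉ = 759.
Layer-change overhead: 759 × 1.3 → 986.7 s.
Total = 5088.7 + 986.7 = 6075.4 s = 1.69 hours.

1.69 hours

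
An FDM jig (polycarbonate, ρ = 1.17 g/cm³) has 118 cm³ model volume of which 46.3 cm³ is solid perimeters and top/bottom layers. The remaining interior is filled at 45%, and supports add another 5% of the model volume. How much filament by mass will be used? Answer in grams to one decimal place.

98.8 g

Volume inside the shell = 118 − 46.3, so 71.7 cm³.
Infill deposited = 0.45 × 71.7, so 32.265 cm³.
Support = 0.05 × 118 = 5.9 cm³.
Total extruded: 46.3 + 32.265 + 5.9 → 84.465 cm³.
Mass = 84.465 × 1.17 = 98.82405 g.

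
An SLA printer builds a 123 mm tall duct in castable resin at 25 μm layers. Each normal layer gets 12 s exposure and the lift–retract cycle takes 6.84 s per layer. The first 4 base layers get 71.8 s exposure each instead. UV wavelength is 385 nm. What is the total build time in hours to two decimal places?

Layer count = ceil(123 / 0.025) = 4920.
Bottom layers = 4 × (71.8 + 6.84) = 314.56 s.
Normal layers = 4916 × (12 + 6.84), so 92617.44 s.
Sum: 314.56 + 92617.44 = 92932 s → 25.81 hours.

25.81 hours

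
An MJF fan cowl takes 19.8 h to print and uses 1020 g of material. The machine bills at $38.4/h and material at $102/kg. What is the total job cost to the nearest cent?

Machine cost = 38.4 × 19.8 = $760.32.
Material cost: 102 × 1020/1000 → $104.04.
Job cost: 760.32 + 104.04 = $864.36.

$864.36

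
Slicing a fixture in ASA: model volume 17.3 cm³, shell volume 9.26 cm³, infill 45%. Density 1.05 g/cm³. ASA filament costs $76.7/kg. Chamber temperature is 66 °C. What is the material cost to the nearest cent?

$1.04

Infill region: 17.3 − 9.26 → 8.04 cm³.
Deposited infill: 0.45 × 8.04 → 3.618 cm³.
Total extruded = 9.26 + 3.618, so 12.878 cm³.
Mass = 12.878 × 1.05, so 13.5219 g.
At $76.7/kg: 13.5219/1000 × 76.7 = $1.04.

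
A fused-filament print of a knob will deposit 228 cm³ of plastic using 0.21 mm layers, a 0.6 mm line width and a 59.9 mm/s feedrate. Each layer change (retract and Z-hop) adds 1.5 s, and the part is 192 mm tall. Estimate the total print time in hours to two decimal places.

8.77 hours

Line area = 0.21 × 0.6, so 0.126 mm².
Total extruded path = 228000/0.126 = 1809523.8 mm.
Extrusion time = 1809523.8 / 59.9 = 30209.1 s.
Number of layers: 192 / 0.21 → 915 (rounded up).
Z-hop total: 915 × 1.5 → 1372.5 s.
Altogether 30209.1 + 1372.5 = 31581.6 s, i.e. 8.77 hours.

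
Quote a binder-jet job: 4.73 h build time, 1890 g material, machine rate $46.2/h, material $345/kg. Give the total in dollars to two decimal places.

$870.58

Machine cost = 46.2 × 4.73 = $218.526.
Material charge = 345 × 1890/1000 = $652.05.
Total = 218.526 + 652.05 = 870.576 ≈ $870.58.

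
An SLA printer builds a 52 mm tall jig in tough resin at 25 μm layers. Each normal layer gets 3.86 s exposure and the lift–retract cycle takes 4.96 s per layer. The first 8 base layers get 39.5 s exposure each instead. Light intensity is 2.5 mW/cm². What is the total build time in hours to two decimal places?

Layer count = ceil(52 / 0.025) = 2080.
Bottom layers: 8 × (39.5 + 4.96) → 355.68 s.
Normal layers = 2072 × (3.86 + 4.96) = 18275.04 s.
Total = 355.68 + 18275.04 = 18630.72 s = 5.18 hours.

5.18 hours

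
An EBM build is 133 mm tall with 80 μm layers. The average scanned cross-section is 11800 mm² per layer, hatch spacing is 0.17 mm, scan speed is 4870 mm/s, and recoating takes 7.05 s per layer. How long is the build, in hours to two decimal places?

9.84 hours

Layer count = ceil(133 / 0.08) = 1663.
Per-layer scan distance = 11800 / 0.17, so 69411.8 mm.
Beam time per layer: 69411.8 / 4870 → 14.2529 s.
Layer cycle = 14.2529 + 7.05, so 21.3029 s.
Total: 1663 × 21.3029 s = 35426.7227 s → 9.84 hours.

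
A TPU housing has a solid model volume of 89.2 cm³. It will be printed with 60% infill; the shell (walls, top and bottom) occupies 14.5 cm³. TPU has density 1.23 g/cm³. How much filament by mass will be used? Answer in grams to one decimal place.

73.0 g

Interior volume = 89.2 − 14.5 = 74.7 cm³.
Infill deposited = 0.60 × 74.7 = 44.82 cm³.
Total printed volume = 14.5 + 44.82, so 59.32 cm³.
Mass = 59.32 × 1.23 = 72.9636 g.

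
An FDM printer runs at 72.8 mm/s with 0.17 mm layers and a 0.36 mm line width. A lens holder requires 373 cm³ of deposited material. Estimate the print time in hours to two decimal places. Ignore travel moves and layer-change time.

23.26 hours

Line area: 0.17 × 0.36 → 0.0612 mm².
Total extruded path = 373000/0.0612 = 6094771.2 mm.
Time extruding: 6094771.2 / 72.8 → 83719.4 s.
Converting: 83719.4 s = 23.26 hours.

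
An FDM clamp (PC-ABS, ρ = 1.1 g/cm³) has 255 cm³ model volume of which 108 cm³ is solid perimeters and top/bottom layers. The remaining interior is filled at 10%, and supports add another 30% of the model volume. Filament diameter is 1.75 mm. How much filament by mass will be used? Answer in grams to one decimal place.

Interior volume: 255 − 108 → 147 cm³.
Deposited infill: 0.10 × 147 → 14.7 cm³.
Support = 0.30 × 255 = 76.5 cm³.
Deposited volume = 108 + 14.7 + 76.5 = 199.2 cm³.
Mass = 199.2 × 1.1 = 219.12 g.

219.1 g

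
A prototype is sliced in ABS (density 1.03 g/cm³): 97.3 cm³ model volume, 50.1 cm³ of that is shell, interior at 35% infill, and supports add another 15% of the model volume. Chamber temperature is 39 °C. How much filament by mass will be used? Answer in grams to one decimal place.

83.7 g

Infill region = 97.3 − 50.1, so 47.2 cm³.
Deposited infill = 0.35 × 47.2, so 16.52 cm³.
Support = 0.15 × 97.3, so 14.595 cm³.
Deposited volume: 50.1 + 16.52 + 14.595 → 81.215 cm³.
Mass: 81.215 × 1.03 → 83.65145 g.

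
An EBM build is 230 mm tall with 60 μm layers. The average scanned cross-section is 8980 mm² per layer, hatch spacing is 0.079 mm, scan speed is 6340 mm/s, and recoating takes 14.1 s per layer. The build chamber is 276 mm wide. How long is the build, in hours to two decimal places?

Number of layers: 230 / 0.06 → 3834 (rounded up).
Per-layer scan distance: 8980 / 0.079 → 113670.9 mm.
Per-layer scan time: 113670.9 / 6340 → 17.9292 s.
Time per layer = 17.9292 + 14.1, so 32.0292 s.
3834 layers × 32.0292 s/layer = 122799.9528 s, i.e. 34.11 hours.

34.11 hours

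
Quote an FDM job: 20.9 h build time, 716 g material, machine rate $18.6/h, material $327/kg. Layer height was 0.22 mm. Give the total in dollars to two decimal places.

Machine-time cost = 18.6 × 20.9, so $388.74.
Material cost: 327 × 716/1000 → $234.132.
Job cost: 388.74 + 234.132 = 622.872 ≈ $622.87.

$622.87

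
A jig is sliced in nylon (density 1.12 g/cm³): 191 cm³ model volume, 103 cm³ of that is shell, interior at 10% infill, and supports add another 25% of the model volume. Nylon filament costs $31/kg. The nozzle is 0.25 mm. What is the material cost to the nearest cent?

Volume inside the shell: 191 − 103 → 88 cm³.
Infill volume: 0.10 × 88 → 8.8 cm³.
Support: 0.25 × 191 → 47.75 cm³.
Total extruded = 103 + 8.8 + 47.75, so 159.55 cm³.
Mass = 159.55 × 1.12, so 178.696 g.
At $31/kg: 178.696/1000 × 31 = $5.54.

$5.54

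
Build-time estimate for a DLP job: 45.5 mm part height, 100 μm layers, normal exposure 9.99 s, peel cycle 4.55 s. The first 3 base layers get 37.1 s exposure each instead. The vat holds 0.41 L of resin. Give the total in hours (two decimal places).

Layers = ⌈45.5/0.1⌉ = 455.
Base layers = 3 × (37.1 + 4.55), so 124.95 s.
Remaining layers = 452 × (9.99 + 4.55) = 6572.08 s.
Total = 124.95 + 6572.08 = 6697.03 s = 1.86 hours.

1.86 hours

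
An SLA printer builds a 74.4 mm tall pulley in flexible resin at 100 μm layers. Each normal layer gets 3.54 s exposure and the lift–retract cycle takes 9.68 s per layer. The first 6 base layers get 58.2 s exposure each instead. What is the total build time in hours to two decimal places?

2.82 hours

Layer count = ceil(74.4 / 0.1) = 744.
Bottom layers = 6 × (58.2 + 9.68), so 407.28 s.
Normal layers = 738 × (3.54 + 9.68), so 9756.36 s.
Total = 407.28 + 9756.36 = 10163.64 s = 2.82 hours.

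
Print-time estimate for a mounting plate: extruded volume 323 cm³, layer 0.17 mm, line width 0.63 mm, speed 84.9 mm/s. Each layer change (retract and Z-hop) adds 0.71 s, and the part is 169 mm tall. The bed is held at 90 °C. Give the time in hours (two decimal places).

Extrusion cross-section: 0.17 × 0.63 → 0.1071 mm².
Path length: 323000 mm³ / 0.1071 mm² → 3015873 mm.
Time extruding = 3015873 / 84.9 = 35522.7 s.
Number of layers: 169 / 0.17 → 995 (rounded up).
Non-print overhead: 995 × 0.71 → 706.45 s.
Total = 35522.7 + 706.45 = 36229.15 s = 10.06 hours.

10.06 hours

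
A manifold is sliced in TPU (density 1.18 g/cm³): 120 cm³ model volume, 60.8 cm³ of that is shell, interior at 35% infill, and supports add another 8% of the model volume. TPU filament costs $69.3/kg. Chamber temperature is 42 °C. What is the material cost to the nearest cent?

$7.45

Infill region = 120 − 60.8 = 59.2 cm³.
Infill deposited: 0.35 × 59.2 → 20.72 cm³.
Support = 0.08 × 120 = 9.6 cm³.
Deposited volume = 60.8 + 20.72 + 9.6 = 91.12 cm³.
Mass = 91.12 × 1.18 = 107.5216 g.
Cost = 107.5216 g / 1000 × $69.3/kg = $7.45.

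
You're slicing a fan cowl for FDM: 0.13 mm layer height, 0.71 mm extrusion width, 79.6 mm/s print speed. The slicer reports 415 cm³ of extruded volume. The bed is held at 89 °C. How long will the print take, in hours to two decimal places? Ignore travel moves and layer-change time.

Line area = 0.13 × 0.71 = 0.0923 mm².
Toolpath length = 415 cm³ / 0.0923 mm² = 415000 / 0.0923 = 4496208 mm.
Extrusion time: 4496208 / 79.6 → 56485 s.
That's 56485 s → 15.69 hours.

15.69 hours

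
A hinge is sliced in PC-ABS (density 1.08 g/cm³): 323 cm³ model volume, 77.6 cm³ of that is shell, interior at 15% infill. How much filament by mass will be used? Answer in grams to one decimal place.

Infill region = 323 − 77.6, so 245.4 cm³.
Infill volume = 0.15 × 245.4, so 36.81 cm³.
Deposited volume = 77.6 + 36.81, so 114.41 cm³.
Mass: 114.41 × 1.08 → 123.5628 g.

123.6 g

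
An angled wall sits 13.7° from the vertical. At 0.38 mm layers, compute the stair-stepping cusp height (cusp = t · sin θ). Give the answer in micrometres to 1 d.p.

90.0 μm

sin(13.7°) = 0.2368, so cusp = 0.38 × 0.2368 = 0.089984 mm → 90.0 μm.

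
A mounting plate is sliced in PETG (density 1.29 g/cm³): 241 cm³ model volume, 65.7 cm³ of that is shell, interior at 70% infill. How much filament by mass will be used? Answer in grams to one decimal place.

Volume inside the shell = 241 − 65.7, so 175.3 cm³.
Deposited infill: 0.70 × 175.3 → 122.71 cm³.
Total printed volume: 65.7 + 122.71 → 188.41 cm³.
Mass = 188.41 × 1.29, so 243.0489 g.

243.0 g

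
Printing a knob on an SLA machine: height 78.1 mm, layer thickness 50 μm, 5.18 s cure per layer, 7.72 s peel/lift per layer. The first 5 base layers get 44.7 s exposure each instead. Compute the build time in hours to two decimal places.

Layers = ⌈78.1/0.05⌉ = 1562.
Burn-in layers = 5 × (44.7 + 7.72), so 262.1 s.
Regular layers: 1557 × (5.18 + 7.72) → 20085.3 s.
Total = 262.1 + 20085.3 = 20347.4 s = 5.65 hours.

5.65 hours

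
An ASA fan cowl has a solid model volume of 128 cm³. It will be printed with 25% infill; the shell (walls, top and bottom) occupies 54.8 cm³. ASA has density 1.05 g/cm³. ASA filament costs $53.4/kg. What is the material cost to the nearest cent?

$4.10

Volume inside the shell = 128 − 54.8, so 73.2 cm³.
Deposited infill = 0.25 × 73.2 = 18.3 cm³.
Total printed volume = 54.8 + 18.3 = 73.1 cm³.
Mass: 73.1 × 1.05 → 76.755 g.
At $53.4/kg: 76.755/1000 × 53.4 = $4.10.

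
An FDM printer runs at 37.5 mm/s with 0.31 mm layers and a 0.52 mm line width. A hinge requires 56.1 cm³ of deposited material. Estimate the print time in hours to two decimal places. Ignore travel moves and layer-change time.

Line area = 0.31 × 0.52 = 0.1612 mm².
Toolpath length = 56.1 cm³ / 0.1612 mm² = 56100 / 0.1612 = 348014.9 mm.
Time extruding = 348014.9 / 37.5 = 9280.4 s.
Converting: 9280.4 s = 2.58 hours.

2.58 hours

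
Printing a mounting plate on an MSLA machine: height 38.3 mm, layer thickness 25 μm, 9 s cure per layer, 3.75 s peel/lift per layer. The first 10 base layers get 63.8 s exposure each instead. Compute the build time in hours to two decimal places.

5.58 hours

Layers = ⌈38.3/0.025⌉ = 1532.
Burn-in layers: 10 × (63.8 + 3.75) → 675.5 s.
Normal layers: 1522 × (9 + 3.75) → 19405.5 s.
Sum: 675.5 + 19405.5 = 20081 s → 5.58 hours.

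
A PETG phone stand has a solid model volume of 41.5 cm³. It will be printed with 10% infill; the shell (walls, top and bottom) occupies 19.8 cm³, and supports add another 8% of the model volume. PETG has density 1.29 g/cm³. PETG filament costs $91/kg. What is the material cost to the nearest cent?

$2.97

Infill region = 41.5 − 19.8, so 21.7 cm³.
Infill deposited = 0.10 × 21.7, so 2.17 cm³.
Support: 0.08 × 41.5 → 3.32 cm³.
Total printed volume = 19.8 + 2.17 + 3.32 = 25.29 cm³.
Mass = 25.29 × 1.29, so 32.6241 g.
At $91/kg: 32.6241/1000 × 91 = $2.97.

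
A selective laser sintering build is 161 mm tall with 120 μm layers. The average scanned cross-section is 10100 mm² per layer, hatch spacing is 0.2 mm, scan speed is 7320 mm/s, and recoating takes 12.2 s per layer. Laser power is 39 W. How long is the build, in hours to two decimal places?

7.12 hours

Layer count = ceil(161 / 0.12) = 1342.
Scan path per layer = 10100 / 0.2 = 50500 mm.
Scan time per layer = 50500 / 7320, so 6.8989 s.
Per-layer time = 6.8989 + 12.2, so 19.0989 s.
1342 layers × 19.0989 s/layer = 25630.7238 s, i.e. 7.12 hours.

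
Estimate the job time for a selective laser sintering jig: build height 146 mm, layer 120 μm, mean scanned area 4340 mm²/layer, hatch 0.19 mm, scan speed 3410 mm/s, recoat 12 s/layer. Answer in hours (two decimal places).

6.32 hours

Number of layers: 146 / 0.12 → 1217 (rounded up).
Scan path per layer = 4340 / 0.19, so 22842.1 mm.
Per-layer scan time: 22842.1 / 3410 → 6.6986 s.
Time per layer = 6.6986 + 12, so 18.6986 s.
Total: 1217 × 18.6986 s = 22756.1962 s → 6.32 hours.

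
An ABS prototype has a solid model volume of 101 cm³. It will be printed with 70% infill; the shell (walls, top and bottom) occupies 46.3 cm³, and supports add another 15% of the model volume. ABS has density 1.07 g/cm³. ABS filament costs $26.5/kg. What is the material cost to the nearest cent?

$2.83

Infill region = 101 − 46.3, so 54.7 cm³.
Infill volume = 0.70 × 54.7, so 38.29 cm³.
Support = 0.15 × 101 = 15.15 cm³.
Total extruded = 46.3 + 38.29 + 15.15, so 99.74 cm³.
Mass: 99.74 × 1.07 → 106.7218 g.
Cost = 106.7218 g / 1000 × $26.5/kg = $2.83.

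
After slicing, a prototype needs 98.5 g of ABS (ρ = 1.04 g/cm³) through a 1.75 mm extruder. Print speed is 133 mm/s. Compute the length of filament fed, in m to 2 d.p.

Extruded volume: 98.5/1.04 = 94.7115 cm³ (94711.5 mm³).
Cross-section of 1.75 mm filament: π·(1.75/2)² = 2.4053 mm².
Length = 94711.5 / 2.4053 = 39376.17 mm = 39.38 m.

39.38 m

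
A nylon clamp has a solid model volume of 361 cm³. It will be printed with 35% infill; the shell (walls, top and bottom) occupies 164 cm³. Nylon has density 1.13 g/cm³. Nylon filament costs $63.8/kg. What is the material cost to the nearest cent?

Interior volume: 361 − 164 → 197 cm³.
Deposited infill = 0.35 × 197 = 68.95 cm³.
Total extruded = 164 + 68.95 = 232.95 cm³.
Mass = 232.95 × 1.13 = 263.2335 g.
At $63.8/kg: 263.2335/1000 × 63.8 = $16.79.

$16.79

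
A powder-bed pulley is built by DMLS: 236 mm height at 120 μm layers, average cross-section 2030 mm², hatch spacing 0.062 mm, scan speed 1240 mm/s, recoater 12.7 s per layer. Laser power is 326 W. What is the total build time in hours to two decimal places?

Layer count = ceil(236 / 0.12) = 1967.
Per-layer scan distance = 2030 / 0.062 = 32741.9 mm.
Per-layer scan time = 32741.9 / 1240, so 26.4048 s.
Time per layer = 26.4048 + 12.7 = 39.1048 s.
1967 layers × 39.1048 s/layer = 76919.1416 s, i.e. 21.37 hours.

21.37 hours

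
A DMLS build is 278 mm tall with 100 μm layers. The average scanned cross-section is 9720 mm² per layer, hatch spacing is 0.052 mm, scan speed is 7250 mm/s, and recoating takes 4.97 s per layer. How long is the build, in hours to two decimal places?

23.75 hours

Number of layers: 278 / 0.1 → 2780 (rounded up).
Scan path per layer: 9720 / 0.052 → 186923.1 mm.
Scan time per layer: 186923.1 / 7250 → 25.7825 s.
Per-layer time = 25.7825 + 4.97 = 30.7525 s.
Build time = 2780 × 30.7525 = 85491.95 s = 23.75 hours.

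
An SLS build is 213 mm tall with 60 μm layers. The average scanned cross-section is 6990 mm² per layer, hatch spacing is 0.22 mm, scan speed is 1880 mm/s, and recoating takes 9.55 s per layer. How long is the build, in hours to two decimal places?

Layer count = ceil(213 / 0.06) = 3550.
Hatch length per layer = 6990 / 0.22, so 31772.7 mm.
Laser time per layer: 31772.7 / 1880 → 16.9004 s.
Layer cycle = 16.9004 + 9.55 = 26.4504 s.
3550 layers × 26.4504 s/layer = 93898.92 s, i.e. 26.08 hours.

26.08 hours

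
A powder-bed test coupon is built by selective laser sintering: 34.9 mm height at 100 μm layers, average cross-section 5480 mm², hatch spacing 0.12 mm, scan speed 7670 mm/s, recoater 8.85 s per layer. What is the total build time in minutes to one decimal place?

Layers = ⌈34.9/0.1⌉ = 349.
Per-layer scan distance = 5480 / 0.12 = 45666.7 mm.
Scan time per layer = 45666.7 / 7670, so 5.9539 s.
Per-layer time = 5.9539 + 8.85 = 14.8039 s.
349 layers × 14.8039 s/layer = 5166.5611 s, i.e. 86.1 minutes.

86.1 minutes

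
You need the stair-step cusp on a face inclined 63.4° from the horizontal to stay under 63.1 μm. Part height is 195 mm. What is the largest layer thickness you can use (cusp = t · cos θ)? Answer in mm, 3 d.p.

t = h_c / cos θ = 0.0631 / 0.4478 = 0.141 mm.

0.141 mm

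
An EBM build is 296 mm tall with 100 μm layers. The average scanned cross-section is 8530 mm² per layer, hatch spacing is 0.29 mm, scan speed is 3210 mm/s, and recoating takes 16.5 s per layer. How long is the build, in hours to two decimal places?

21.10 hours

Layer count = ceil(296 / 0.1) = 2960.
Scan path per layer = 8530 / 0.29, so 29413.8 mm.
Per-layer scan time = 29413.8 / 3210, so 9.1632 s.
Time per layer = 9.1632 + 16.5, so 25.6632 s.
2960 layers × 25.6632 s/layer = 75963.072 s, i.e. 21.10 hours.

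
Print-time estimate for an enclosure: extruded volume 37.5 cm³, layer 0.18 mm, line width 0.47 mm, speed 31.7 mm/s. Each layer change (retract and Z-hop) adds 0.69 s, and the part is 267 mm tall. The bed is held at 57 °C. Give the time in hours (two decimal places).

Line area: 0.18 × 0.47 → 0.0846 mm².
Path length: 37500 mm³ / 0.0846 mm² → 443262.4 mm.
Print-move time = 443262.4 / 31.7 = 13983 s.
Layer count = ceil(267 / 0.18) = 1484.
Layer-change overhead = 1484 × 0.69, so 1023.96 s.
Total = 13983 + 1023.96 = 15006.96 s = 4.17 hours.

4.17 hours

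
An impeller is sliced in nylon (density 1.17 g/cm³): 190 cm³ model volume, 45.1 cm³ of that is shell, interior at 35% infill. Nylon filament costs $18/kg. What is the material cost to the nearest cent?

$2.02

Volume inside the shell = 190 − 45.1, so 144.9 cm³.
Infill volume = 0.35 × 144.9 = 50.715 cm³.
Total extruded = 45.1 + 50.715 = 95.815 cm³.
Mass = 95.815 × 1.17 = 112.10355 g.
Cost = 112.10355 g / 1000 × $18/kg = $2.02.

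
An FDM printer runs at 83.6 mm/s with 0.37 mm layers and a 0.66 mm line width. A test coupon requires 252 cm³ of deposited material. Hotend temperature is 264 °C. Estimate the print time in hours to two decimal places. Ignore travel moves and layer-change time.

3.43 hours

Extrusion cross-section = 0.37 × 0.66, so 0.2442 mm².
Path length: 252000 mm³ / 0.2442 mm² → 1031941 mm.
Time extruding = 1031941 / 83.6, so 12343.8 s.
12343.8 s = 3.43 hours.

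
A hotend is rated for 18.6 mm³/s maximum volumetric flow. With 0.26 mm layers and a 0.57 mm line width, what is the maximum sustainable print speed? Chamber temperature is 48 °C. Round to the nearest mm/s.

126 mm/s

Bead cross-section = 0.26 × 0.57, so 0.1482 mm².
Max speed = 18.6 / 0.1482 = 125.51 ≈ 126 mm/s.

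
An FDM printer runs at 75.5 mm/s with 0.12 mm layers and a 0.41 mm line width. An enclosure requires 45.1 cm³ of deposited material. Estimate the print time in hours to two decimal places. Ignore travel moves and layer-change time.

Extrusion cross-section: 0.12 × 0.41 → 0.0492 mm².
Path length: 45100 mm³ / 0.0492 mm² → 916666.7 mm.
Time extruding = 916666.7 / 75.5, so 12141.3 s.
That's 12141.3 s → 3.37 hours.

3.37 hours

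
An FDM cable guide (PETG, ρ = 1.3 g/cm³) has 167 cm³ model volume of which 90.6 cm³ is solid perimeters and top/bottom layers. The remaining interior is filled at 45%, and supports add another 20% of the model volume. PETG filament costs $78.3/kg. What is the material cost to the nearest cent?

Interior volume = 167 − 90.6, so 76.4 cm³.
Infill deposited = 0.45 × 76.4 = 34.38 cm³.
Support: 0.20 × 167 → 33.4 cm³.
Deposited volume: 90.6 + 34.38 + 33.4 → 158.38 cm³.
Mass = 158.38 × 1.3 = 205.894 g.
At $78.3/kg: 205.894/1000 × 78.3 = $16.12.

$16.12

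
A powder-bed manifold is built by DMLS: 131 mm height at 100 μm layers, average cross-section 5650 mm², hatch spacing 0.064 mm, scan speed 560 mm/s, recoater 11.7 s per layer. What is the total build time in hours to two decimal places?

61.62 hours

Number of layers: 131 / 0.1 → 1310 (rounded up).
Scan path per layer = 5650 / 0.064, so 88281.3 mm.
Scan time per layer = 88281.3 / 560, so 157.6452 s.
Per-layer time: 157.6452 + 11.7 → 169.3452 s.
1310 layers × 169.3452 s/layer = 221842.212 s, i.e. 61.62 hours.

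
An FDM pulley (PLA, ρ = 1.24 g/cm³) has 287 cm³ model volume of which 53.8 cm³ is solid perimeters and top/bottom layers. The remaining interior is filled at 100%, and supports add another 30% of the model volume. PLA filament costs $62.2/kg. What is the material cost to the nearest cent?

$28.78

Infill region = 287 − 53.8, so 233.2 cm³.
Deposited infill: 1.00 × 233.2 → 233.2 cm³.
Support = 0.30 × 287, so 86.1 cm³.
Deposited volume = 53.8 + 233.2 + 86.1, so 373.1 cm³.
Mass = 373.1 × 1.24, so 462.644 g.
Cost = 462.644 g / 1000 × $62.2/kg = $28.78.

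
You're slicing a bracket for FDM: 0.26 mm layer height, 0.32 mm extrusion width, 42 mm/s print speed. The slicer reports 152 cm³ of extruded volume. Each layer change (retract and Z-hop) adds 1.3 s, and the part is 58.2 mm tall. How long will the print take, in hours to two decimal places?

Line area = 0.26 × 0.32 = 0.0832 mm².
Toolpath length = 152 cm³ / 0.0832 mm² = 152000 / 0.0832 = 1826923.1 mm.
Time extruding = 1826923.1 / 42 = 43498.2 s.
Layer count = ceil(58.2 / 0.26) = 224.
Layer-change overhead = 224 × 1.3, so 291.2 s.
Altogether 43498.2 + 291.2 = 43789.4 s, i.e. 12.16 hours.

12.16 hours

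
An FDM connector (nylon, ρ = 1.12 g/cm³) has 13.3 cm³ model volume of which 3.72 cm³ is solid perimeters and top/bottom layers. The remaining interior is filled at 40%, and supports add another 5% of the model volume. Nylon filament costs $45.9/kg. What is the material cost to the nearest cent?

Infill region: 13.3 − 3.72 → 9.58 cm³.
Deposited infill = 0.40 × 9.58, so 3.832 cm³.
Support = 0.05 × 13.3 = 0.665 cm³.
Total extruded = 3.72 + 3.832 + 0.665 = 8.217 cm³.
Mass: 8.217 × 1.12 → 9.20304 g.
At $45.9/kg: 9.20304/1000 × 45.9 = $0.42.

$0.42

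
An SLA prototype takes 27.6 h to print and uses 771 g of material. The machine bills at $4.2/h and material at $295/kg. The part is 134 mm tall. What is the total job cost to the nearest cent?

$343.37

Machine-time cost: 4.2 × 27.6 → $115.92.
Material charge = 295 × 771/1000 = $227.445.
Total = 115.92 + 227.445 = 343.365 ≈ $343.37.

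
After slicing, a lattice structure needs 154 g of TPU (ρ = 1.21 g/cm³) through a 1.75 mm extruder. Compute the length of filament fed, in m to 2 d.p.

52.91 m

Extruded volume: 154/1.21 = 127.2727 cm³ (127272.7 mm³).
Cross-section of 1.75 mm filament: π·(1.75/2)² = 2.4053 mm².
Length = 127272.7 / 2.4053 = 52913.44 mm = 52.91 m.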